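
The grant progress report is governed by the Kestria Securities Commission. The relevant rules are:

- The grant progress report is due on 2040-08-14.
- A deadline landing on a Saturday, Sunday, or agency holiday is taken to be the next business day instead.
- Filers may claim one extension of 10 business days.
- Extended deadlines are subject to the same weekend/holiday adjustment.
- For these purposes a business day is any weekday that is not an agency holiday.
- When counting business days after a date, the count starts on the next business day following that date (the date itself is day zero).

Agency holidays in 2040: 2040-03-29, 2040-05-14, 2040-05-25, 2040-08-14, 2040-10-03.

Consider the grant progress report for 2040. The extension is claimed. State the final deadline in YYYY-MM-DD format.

The stated deadline is 2040-08-14.
2040-08-14 is a listed holiday; the next business day is 2040-08-15 (Wednesday).
Counting 10 further business days from 2040-08-15 reaches 2040-08-29.
2040-08-29 (Wednesday) is already a business day.
Final deadline: 2040-08-29.

2040-08-29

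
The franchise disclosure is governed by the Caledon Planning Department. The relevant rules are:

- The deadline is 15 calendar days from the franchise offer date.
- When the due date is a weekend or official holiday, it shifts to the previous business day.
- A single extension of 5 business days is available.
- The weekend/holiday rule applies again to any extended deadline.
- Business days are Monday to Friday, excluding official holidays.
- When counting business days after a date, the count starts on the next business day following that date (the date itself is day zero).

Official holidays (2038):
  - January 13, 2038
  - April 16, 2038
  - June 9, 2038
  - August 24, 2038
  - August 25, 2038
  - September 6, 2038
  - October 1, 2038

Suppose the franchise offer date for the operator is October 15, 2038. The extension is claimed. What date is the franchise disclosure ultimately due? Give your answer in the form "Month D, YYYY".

From October 15, 2038, 15 calendar days later is October 30, 2038.
Because October 30, 2038 is a Saturday, the deadline becomes October 29, 2038 (Friday).
Applying the 5-business-day extension: 5 business days after October 29, 2038 is November 5, 2038.
November 5, 2038 is a Friday and not a listed holiday, so it stands.
The final due date is November 5, 2038.

November 5, 2038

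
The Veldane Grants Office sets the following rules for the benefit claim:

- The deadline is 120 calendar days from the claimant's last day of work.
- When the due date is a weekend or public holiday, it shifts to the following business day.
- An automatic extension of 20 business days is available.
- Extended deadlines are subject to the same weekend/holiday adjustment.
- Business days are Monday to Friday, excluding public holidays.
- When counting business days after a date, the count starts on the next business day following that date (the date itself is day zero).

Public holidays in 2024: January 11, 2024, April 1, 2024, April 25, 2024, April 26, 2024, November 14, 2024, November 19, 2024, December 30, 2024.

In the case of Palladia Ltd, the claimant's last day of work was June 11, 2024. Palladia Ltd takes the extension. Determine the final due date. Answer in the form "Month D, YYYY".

November 6, 2024

Adding 120 calendar days to June 11, 2024 gives October 9, 2024.
October 9, 2024 falls on a Wednesday, which is a business day, so no adjustment is needed.
The 20-business-day extension runs from October 9, 2024 to November 6, 2024.
November 6, 2024 is a Wednesday and not a listed holiday, so it stands.
The final due date is November 6, 2024.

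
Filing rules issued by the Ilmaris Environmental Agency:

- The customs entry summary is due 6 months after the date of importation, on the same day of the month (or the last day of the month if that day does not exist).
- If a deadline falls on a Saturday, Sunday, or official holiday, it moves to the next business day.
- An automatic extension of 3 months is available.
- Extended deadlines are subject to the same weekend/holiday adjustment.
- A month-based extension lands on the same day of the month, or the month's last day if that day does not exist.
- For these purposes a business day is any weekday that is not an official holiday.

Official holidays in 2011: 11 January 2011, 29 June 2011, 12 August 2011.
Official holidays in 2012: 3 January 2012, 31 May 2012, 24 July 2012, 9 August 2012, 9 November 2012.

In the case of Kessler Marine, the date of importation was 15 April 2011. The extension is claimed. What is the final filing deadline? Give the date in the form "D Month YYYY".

17 January 2012

6 months after 15 April 2011, on the same day of the month, is 15 October 2011.
Because 15 October 2011 is a Saturday, the deadline becomes 17 October 2011 (Monday).
The 3 months extension carries 17 October 2011 to 17 January 2012.
17 January 2012 falls on a Tuesday, which is a business day, so no adjustment is needed.
Deadline: 17 January 2012.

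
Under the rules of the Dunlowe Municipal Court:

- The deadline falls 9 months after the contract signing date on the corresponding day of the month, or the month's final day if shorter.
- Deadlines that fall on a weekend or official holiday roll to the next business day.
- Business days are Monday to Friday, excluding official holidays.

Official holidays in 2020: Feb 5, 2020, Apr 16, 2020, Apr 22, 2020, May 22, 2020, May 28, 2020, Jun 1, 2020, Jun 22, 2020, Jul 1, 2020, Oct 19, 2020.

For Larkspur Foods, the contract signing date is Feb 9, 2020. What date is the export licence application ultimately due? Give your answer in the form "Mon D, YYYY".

Nov 9, 2020

9 months from Feb 9, 2020 is Nov 9, 2020.
Nov 9, 2020 is a Monday and not a listed holiday, so it stands.
So the filing is due Nov 9, 2020.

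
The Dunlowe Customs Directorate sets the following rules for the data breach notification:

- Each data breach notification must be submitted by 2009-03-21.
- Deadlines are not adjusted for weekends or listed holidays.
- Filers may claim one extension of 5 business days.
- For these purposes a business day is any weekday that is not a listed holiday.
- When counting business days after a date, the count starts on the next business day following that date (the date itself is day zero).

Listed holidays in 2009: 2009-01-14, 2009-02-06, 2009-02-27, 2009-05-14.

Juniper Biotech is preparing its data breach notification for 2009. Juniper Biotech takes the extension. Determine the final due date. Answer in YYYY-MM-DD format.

2009-03-27

The stated deadline is 2009-03-21.
2009-03-21 falls on a Saturday. The rules make no weekend/holiday allowance, so it remains 2009-03-21.
Counting 5 further business days from 2009-03-21 reaches 2009-03-27.
No adjustment is made for weekends or holidays, so 2009-03-27 stands.
So the filing is due 2009-03-27.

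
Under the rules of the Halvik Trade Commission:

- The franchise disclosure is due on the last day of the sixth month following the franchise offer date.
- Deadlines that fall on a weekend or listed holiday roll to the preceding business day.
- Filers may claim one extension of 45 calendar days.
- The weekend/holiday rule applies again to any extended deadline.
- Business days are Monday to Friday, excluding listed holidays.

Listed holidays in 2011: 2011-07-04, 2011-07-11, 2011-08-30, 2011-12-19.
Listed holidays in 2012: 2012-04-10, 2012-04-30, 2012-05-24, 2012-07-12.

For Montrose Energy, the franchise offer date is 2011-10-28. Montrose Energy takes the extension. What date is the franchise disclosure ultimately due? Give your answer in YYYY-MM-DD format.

2012-06-11

6 months after 2011-10-28 is April 2012; that month ends on 2012-04-30.
Because 2012-04-30 is a listed holiday, the deadline becomes 2012-04-27 (Friday).
Applying the 45-calendar-day extension: 2012-04-27 + 45 days = 2012-06-11.
Since 2012-06-11 is a Monday and not a holiday, the date is unchanged.
The final due date is 2012-06-11.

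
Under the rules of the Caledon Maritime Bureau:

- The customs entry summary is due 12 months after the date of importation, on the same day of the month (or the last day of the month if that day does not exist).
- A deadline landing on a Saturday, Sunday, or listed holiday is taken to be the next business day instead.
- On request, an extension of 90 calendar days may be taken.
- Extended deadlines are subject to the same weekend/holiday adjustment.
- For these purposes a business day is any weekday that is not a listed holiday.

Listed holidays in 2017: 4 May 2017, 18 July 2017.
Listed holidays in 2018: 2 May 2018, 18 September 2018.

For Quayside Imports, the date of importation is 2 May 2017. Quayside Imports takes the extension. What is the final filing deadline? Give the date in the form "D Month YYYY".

1 August 2018

Moving 12 months forward from 2 May 2017 on the corresponding day gives 2 May 2018.
2 May 2018 is a listed holiday; the next business day is 3 May 2018 (Thursday).
The 90-calendar-day extension moves the deadline from 3 May 2018 to 1 August 2018.
1 August 2018 is a Wednesday and not a listed holiday, so it stands.
Deadline: 1 August 2018.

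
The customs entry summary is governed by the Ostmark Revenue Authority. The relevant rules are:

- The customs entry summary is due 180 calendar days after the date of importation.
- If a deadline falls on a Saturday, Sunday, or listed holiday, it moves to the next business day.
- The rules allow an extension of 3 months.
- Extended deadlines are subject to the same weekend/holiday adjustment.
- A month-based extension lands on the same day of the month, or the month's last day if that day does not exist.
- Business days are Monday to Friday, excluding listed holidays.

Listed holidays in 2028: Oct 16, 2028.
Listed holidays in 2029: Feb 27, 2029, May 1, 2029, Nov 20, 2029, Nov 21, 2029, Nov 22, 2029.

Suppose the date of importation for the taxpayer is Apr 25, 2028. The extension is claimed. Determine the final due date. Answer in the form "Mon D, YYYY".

Jan 23, 2029

From Apr 25, 2028, 180 calendar days later is Oct 22, 2028.
Oct 22, 2028 is a Sunday; the next business day is Oct 23, 2028 (Monday).
Add 3 months to Oct 23, 2028: Jan 23, 2029.
Since Jan 23, 2029 is a Tuesday and not a holiday, the date is unchanged.
The final due date is Jan 23, 2029.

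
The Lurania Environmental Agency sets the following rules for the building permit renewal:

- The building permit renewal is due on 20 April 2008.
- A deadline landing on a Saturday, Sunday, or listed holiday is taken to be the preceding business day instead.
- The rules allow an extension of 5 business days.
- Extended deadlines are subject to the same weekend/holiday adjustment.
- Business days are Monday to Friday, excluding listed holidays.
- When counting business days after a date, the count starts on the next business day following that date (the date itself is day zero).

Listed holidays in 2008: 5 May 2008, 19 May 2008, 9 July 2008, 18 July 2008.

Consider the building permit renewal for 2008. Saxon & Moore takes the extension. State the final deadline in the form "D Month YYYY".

The statutory due date is 20 April 2008.
20 April 2008 falls on a Sunday. Rolling to the preceding business day gives 18 April 2008, a Friday.
Applying the 5-business-day extension: 5 business days after 18 April 2008 is 25 April 2008.
25 April 2008 is a Friday and not a listed holiday, so it stands.
So the filing is due 25 April 2008.

25 April 2008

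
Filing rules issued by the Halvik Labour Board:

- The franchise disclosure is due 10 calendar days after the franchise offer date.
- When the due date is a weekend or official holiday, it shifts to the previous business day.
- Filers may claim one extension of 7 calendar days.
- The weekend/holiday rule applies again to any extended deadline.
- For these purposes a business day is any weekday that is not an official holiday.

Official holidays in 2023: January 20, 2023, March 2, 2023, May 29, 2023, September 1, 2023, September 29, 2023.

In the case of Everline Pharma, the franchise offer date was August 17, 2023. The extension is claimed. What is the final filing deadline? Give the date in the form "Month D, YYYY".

Adding 10 calendar days to August 17, 2023 gives August 27, 2023.
Because August 27, 2023 is a Sunday, the deadline becomes August 25, 2023 (Friday).
With the 7-day extension, August 25, 2023 becomes September 1, 2023.
Because September 1, 2023 is a listed holiday, the deadline becomes August 31, 2023 (Thursday).
Final deadline: August 31, 2023.

August 31, 2023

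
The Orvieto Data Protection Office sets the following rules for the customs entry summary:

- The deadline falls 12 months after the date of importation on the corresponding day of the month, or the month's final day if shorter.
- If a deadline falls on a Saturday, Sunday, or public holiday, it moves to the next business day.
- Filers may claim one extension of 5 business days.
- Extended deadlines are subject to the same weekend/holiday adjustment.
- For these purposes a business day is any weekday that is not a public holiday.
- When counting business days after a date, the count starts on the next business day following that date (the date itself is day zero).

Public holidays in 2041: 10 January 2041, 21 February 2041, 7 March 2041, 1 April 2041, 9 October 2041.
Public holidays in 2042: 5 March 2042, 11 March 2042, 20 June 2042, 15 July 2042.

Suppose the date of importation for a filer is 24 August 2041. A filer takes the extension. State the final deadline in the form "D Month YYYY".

12 months after 24 August 2041, on the same day of the month, is 24 August 2042.
24 August 2042 falls on a Sunday. Rolling to the next business day gives 25 August 2042, a Monday.
Applying the 5-business-day extension: 5 business days after 25 August 2042 is 1 September 2042.
1 September 2042 (Monday) is already a business day.
Deadline: 1 September 2042.

1 September 2042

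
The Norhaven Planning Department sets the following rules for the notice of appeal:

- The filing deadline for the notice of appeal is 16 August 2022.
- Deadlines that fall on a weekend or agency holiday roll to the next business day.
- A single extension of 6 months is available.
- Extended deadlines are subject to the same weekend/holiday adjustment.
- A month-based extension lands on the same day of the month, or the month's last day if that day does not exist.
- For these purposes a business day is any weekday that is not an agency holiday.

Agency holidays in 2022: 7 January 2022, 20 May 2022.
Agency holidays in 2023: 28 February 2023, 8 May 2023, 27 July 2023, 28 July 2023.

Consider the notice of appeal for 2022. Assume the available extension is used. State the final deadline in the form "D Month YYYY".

The stated deadline is 16 August 2022.
16 August 2022 (Tuesday) is already a business day.
Applying the 6 months extension: 6 months after 16 August 2022 is 16 February 2023.
Since 16 February 2023 is a Thursday and not a holiday, the date is unchanged.
The final due date is 16 February 2023.

16 February 2023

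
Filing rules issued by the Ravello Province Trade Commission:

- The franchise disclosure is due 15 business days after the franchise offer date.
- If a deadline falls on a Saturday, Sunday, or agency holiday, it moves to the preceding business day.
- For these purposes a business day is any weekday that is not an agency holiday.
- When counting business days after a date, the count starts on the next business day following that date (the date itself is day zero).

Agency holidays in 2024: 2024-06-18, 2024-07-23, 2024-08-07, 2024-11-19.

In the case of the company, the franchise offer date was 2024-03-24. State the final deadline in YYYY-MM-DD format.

2024-04-12

Counting 15 business days after 2024-03-24 (skipping weekends and listed holidays) reaches 2024-04-12.
Since 2024-04-12 is a Friday and not a holiday, the date is unchanged.
So the filing is due 2024-04-12.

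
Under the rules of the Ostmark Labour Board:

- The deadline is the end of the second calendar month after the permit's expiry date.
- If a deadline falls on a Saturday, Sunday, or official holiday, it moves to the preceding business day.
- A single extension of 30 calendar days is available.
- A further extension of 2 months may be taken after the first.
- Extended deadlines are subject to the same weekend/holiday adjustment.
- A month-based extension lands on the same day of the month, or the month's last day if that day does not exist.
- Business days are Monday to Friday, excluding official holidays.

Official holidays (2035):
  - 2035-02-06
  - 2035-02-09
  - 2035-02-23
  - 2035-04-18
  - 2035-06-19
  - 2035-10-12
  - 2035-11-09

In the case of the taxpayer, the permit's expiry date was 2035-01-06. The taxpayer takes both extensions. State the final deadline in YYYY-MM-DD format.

2 months after 2035-01-06 falls in March 2035; the last day of that month is 2035-03-31.
2035-03-31 is a Saturday; the preceding business day is 2035-03-30 (Friday).
The 30-calendar-day extension moves the deadline from 2035-03-30 to 2035-04-29.
2035-04-29 falls on a Sunday. Rolling to the preceding business day gives 2035-04-27, a Friday.
Applying the 2 months extension: 2 months after 2035-04-27 is 2035-06-27.
Since 2035-06-27 is a Wednesday and not a holiday, the date is unchanged.
The final due date is 2035-06-27.

2035-06-27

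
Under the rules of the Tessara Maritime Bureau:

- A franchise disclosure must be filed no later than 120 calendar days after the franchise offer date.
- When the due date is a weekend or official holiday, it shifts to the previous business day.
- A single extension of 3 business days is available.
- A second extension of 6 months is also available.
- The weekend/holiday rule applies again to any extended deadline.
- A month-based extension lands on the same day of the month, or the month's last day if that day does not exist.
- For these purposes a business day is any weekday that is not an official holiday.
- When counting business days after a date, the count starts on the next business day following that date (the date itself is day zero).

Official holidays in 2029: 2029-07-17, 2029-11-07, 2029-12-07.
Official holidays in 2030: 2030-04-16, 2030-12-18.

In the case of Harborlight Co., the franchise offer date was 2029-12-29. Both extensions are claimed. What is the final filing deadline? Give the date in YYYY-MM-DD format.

2030-11-01

From 2029-12-29, 120 calendar days later is 2030-04-28.
Because 2030-04-28 is a Sunday, the deadline becomes 2030-04-26 (Friday).
Counting 3 further business days from 2030-04-26 reaches 2030-05-01.
2030-05-01 is a Wednesday and not a listed holiday, so it stands.
The 6 months extension carries 2030-05-01 to 2030-11-01.
2030-11-01 falls on a Friday, which is a business day, so no adjustment is needed.
Final deadline: 2030-11-01.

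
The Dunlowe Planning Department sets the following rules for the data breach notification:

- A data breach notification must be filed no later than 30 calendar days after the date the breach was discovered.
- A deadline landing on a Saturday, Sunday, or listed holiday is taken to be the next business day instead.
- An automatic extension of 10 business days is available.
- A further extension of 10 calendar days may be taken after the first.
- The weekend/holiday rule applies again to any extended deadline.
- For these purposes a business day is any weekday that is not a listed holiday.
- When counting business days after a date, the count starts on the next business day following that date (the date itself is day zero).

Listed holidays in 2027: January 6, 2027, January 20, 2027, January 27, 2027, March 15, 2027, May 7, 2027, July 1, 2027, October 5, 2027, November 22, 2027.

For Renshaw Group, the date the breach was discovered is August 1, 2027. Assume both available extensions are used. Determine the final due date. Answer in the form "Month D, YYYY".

September 24, 2027

Adding 30 calendar days to August 1, 2027 gives August 31, 2027.
August 31, 2027 (Tuesday) is already a business day.
The 10-business-day extension runs from August 31, 2027 to September 14, 2027.
September 14, 2027 (Tuesday) is already a business day.
Applying the 10-calendar-day extension: September 14, 2027 + 10 days = September 24, 2027.
Since September 24, 2027 is a Friday and not a holiday, the date is unchanged.
So the filing is due September 24, 2027.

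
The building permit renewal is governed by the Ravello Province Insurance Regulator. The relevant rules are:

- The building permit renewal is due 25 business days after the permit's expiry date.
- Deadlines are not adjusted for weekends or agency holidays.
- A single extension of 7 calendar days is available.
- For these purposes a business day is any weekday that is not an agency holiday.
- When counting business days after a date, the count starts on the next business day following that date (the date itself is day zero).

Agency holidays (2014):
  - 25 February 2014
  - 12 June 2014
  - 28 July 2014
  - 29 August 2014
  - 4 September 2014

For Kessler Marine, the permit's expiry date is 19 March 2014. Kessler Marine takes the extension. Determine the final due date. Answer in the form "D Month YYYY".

Counting 25 business days after 19 March 2014 (skipping weekends and listed holidays) reaches 23 April 2014.
23 April 2014 falls on a Wednesday. The rules make no weekend/holiday allowance, so it remains 23 April 2014.
Applying the 7-calendar-day extension: 23 April 2014 + 7 days = 30 April 2014.
No adjustment is made for weekends or holidays, so 30 April 2014 stands.
So the filing is due 30 April 2014.

30 April 2014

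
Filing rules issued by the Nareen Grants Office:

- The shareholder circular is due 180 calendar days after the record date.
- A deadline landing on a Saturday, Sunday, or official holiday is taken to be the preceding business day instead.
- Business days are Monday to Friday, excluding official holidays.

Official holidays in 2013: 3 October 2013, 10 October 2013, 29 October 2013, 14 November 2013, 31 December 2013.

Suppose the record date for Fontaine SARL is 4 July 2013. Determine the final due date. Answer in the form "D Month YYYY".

30 December 2013

Trigger date 4 July 2013 + 180 calendar days = 31 December 2013.
31 December 2013 is a listed holiday, so it moves to the preceding business day, 30 December 2013 (Monday).
Final deadline: 30 December 2013.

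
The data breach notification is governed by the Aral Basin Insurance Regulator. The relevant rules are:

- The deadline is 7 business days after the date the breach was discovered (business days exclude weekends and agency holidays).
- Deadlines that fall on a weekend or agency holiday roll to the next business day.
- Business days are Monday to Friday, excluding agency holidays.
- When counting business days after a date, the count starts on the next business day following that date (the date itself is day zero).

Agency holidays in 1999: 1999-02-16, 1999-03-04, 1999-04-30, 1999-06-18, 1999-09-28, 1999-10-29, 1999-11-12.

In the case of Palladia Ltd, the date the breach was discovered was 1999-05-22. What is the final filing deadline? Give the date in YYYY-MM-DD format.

1999-06-01

Counting 7 business days after 1999-05-22 (skipping weekends and listed holidays) reaches 1999-06-01.
1999-06-01 is a Tuesday and not a listed holiday, so it stands.
Deadline: 1999-06-01.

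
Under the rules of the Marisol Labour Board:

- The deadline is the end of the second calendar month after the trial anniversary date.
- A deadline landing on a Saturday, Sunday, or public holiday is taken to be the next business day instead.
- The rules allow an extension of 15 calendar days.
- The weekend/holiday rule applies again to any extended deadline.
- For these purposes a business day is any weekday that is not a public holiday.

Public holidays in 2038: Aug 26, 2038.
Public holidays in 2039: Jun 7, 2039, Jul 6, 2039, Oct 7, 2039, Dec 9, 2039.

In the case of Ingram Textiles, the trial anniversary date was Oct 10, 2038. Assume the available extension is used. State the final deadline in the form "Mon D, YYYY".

Jan 17, 2039

The second month after Oct 10, 2038 is December 2038, whose last day is Dec 31, 2038.
Dec 31, 2038 is a Friday and not a listed holiday, so it stands.
The 15-calendar-day extension moves the deadline from Dec 31, 2038 to Jan 15, 2039.
Because Jan 15, 2039 is a Saturday, the deadline becomes Jan 17, 2039 (Monday).
The final due date is Jan 17, 2039.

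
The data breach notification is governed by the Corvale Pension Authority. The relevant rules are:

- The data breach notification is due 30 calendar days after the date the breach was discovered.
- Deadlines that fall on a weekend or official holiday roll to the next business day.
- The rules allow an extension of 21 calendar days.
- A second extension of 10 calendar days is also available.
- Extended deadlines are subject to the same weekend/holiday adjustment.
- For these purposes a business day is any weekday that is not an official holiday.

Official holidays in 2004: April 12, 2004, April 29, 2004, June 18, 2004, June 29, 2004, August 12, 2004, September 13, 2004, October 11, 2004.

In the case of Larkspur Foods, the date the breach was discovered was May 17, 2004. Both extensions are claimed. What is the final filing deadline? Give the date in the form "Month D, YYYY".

July 19, 2004

30 calendar days after May 17, 2004 is June 16, 2004.
June 16, 2004 is a Wednesday and not a listed holiday, so it stands.
Add the 21 calendar-day extension to June 16, 2004: July 7, 2004.
July 7, 2004 (Wednesday) is already a business day.
Add the 10 calendar-day extension to July 7, 2004: July 17, 2004.
July 17, 2004 is a Saturday; the next business day is July 19, 2004 (Monday).
The final due date is July 19, 2004.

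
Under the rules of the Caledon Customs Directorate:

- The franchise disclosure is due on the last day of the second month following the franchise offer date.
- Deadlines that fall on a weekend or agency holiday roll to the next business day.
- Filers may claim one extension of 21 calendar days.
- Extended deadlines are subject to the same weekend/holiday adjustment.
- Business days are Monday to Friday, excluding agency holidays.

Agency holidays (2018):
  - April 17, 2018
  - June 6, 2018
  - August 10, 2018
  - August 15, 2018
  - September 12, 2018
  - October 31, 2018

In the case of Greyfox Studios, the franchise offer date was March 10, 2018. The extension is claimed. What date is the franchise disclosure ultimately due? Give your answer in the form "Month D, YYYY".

June 21, 2018

2 months after March 10, 2018 is May 2018; that month ends on May 31, 2018.
May 31, 2018 falls on a Thursday, which is a business day, so no adjustment is needed.
Add the 21 calendar-day extension to May 31, 2018: June 21, 2018.
Since June 21, 2018 is a Thursday and not a holiday, the date is unchanged.
The final due date is June 21, 2018.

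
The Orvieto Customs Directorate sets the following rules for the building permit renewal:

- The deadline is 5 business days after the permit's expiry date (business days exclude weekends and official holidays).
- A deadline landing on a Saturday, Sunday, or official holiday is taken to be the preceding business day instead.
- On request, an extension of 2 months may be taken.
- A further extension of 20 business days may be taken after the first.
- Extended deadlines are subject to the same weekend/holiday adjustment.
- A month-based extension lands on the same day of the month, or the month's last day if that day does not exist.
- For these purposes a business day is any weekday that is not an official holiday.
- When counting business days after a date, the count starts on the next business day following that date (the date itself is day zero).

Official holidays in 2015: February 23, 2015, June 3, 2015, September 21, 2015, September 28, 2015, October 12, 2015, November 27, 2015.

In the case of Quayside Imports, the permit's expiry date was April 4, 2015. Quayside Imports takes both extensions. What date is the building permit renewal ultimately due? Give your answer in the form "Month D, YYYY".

July 8, 2015

Counting 5 business days after April 4, 2015 (skipping weekends and listed holidays) reaches April 10, 2015.
April 10, 2015 (Friday) is already a business day.
Applying the 2 months extension: 2 months after April 10, 2015 is June 10, 2015.
Since June 10, 2015 is a Wednesday and not a holiday, the date is unchanged.
Applying the 20-business-day extension: 20 business days after June 10, 2015 is July 8, 2015.
July 8, 2015 (Wednesday) is already a business day.
The final due date is July 8, 2015.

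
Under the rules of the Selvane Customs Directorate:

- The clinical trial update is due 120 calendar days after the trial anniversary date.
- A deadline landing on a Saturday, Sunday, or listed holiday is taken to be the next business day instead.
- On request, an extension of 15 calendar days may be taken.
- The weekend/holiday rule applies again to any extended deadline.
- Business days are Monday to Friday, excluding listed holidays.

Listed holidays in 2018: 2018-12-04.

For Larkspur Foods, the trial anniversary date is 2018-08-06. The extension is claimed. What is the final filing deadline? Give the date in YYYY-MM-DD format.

2018-12-20

Trigger date 2018-08-06 + 120 calendar days = 2018-12-04.
2018-12-04 is a listed holiday; the next business day is 2018-12-05 (Wednesday).
Add the 15 calendar-day extension to 2018-12-05: 2018-12-20.
Since 2018-12-20 is a Thursday and not a holiday, the date is unchanged.
Deadline: 2018-12-20.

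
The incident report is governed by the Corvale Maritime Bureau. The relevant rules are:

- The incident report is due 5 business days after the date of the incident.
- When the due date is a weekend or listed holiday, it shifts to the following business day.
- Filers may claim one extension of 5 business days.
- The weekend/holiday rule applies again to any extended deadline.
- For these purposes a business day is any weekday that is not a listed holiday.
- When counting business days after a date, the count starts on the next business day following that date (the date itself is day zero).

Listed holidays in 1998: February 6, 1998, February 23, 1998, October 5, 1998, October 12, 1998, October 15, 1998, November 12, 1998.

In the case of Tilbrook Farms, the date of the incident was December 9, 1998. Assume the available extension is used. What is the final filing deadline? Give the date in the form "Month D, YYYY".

December 23, 1998

Starting the day after December 9, 1998 and counting 5 business days lands on December 16, 1998.
December 16, 1998 (Wednesday) is already a business day.
Counting 5 further business days from December 16, 1998 reaches December 23, 1998.
December 23, 1998 is a Wednesday and not a listed holiday, so it stands.
Deadline: December 23, 1998.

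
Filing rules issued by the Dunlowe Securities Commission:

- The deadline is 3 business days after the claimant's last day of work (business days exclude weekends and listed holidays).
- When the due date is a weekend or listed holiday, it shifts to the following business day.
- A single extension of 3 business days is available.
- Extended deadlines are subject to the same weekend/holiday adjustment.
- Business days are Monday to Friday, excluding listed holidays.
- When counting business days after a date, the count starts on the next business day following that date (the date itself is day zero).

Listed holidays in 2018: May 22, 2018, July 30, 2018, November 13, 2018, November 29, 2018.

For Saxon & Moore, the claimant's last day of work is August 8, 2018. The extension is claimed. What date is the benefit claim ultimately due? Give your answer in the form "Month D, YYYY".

Counting 3 business days after August 8, 2018 (skipping weekends and listed holidays) reaches August 13, 2018.
August 13, 2018 (Monday) is already a business day.
Counting 3 further business days from August 13, 2018 reaches August 16, 2018.
August 16, 2018 is a Thursday and not a listed holiday, so it stands.
So the filing is due August 16, 2018.

August 16, 2018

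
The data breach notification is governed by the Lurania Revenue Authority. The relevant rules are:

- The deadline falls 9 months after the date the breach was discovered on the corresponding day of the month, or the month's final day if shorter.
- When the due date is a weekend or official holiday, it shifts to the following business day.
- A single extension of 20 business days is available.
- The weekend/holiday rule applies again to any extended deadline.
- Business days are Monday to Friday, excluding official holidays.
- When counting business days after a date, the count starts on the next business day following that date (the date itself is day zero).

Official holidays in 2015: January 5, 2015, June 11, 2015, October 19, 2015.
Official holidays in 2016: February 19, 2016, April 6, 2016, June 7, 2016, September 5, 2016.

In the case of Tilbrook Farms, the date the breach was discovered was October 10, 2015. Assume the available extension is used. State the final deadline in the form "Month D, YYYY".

August 8, 2016

Moving 9 months forward from October 10, 2015 on the corresponding day gives July 10, 2016.
Because July 10, 2016 is a Sunday, the deadline becomes July 11, 2016 (Monday).
The 20-business-day extension runs from July 11, 2016 to August 8, 2016.
August 8, 2016 (Monday) is already a business day.
Deadline: August 8, 2016.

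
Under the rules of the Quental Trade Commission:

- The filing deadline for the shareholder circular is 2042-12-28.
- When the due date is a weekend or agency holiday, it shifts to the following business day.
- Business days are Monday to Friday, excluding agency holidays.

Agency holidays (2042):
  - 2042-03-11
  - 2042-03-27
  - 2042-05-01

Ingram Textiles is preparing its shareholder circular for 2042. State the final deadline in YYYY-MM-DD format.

The statutory due date is 2042-12-28.
2042-12-28 is a Sunday; the next business day is 2042-12-29 (Monday).
Deadline: 2042-12-29.

2042-12-29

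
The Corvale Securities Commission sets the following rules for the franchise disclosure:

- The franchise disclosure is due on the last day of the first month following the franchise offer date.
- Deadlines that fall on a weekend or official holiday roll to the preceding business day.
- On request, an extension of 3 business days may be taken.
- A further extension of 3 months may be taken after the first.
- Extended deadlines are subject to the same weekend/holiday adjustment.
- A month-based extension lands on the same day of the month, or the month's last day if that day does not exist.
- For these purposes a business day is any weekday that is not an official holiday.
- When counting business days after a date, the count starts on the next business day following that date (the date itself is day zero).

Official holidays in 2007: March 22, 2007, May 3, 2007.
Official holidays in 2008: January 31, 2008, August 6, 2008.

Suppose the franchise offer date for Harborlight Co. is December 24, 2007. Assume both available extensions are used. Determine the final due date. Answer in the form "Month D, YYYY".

The first month after December 24, 2007 is January 2008, whose last day is January 31, 2008.
January 31, 2008 falls on a listed holiday. Rolling to the preceding business day gives January 30, 2008, a Wednesday.
Applying the 3-business-day extension: 3 business days after January 30, 2008 is February 5, 2008.
February 5, 2008 is a Tuesday and not a listed holiday, so it stands.
Add 3 months to February 5, 2008: May 5, 2008.
May 5, 2008 (Monday) is already a business day.
So the filing is due May 5, 2008.

May 5, 2008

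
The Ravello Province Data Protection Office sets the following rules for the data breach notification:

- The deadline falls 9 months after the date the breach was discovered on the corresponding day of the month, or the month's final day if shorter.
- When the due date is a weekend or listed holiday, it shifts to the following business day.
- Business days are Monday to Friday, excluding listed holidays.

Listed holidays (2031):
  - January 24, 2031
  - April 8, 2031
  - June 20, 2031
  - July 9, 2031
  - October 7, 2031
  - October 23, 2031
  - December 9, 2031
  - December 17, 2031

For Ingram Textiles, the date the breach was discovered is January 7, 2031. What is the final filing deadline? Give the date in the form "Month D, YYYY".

Moving 9 months forward from January 7, 2031 on the corresponding day gives October 7, 2031.
October 7, 2031 is a listed holiday; the next business day is October 8, 2031 (Wednesday).
The final due date is October 8, 2031.

October 8, 2031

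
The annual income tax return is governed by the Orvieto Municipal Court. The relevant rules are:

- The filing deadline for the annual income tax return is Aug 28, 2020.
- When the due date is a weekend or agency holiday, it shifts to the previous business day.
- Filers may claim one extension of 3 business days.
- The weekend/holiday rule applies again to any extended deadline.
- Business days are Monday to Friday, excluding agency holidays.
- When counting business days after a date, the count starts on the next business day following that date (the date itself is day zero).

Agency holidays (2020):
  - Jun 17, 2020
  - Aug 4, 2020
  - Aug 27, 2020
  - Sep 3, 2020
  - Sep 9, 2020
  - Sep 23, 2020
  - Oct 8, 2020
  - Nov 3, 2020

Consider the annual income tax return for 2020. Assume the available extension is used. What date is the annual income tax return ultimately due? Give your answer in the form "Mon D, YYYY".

The statutory due date is Aug 28, 2020.
Aug 28, 2020 (Friday) is already a business day.
Counting 3 further business days from Aug 28, 2020 reaches Sep 2, 2020.
Sep 2, 2020 falls on a Wednesday, which is a business day, so no adjustment is needed.
Final deadline: Sep 2, 2020.

Sep 2, 2020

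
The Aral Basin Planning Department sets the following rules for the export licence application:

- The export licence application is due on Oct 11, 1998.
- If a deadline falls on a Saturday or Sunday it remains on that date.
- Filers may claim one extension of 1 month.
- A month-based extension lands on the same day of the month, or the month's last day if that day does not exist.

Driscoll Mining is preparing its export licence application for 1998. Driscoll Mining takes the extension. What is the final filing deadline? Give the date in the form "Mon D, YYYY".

The stated deadline is Oct 11, 1998.
Oct 11, 1998 is a Sunday; no weekend or holiday adjustment applies.
Add 1 month to Oct 11, 1998: Nov 11, 1998.
No adjustment is made for weekends or holidays, so Nov 11, 1998 stands.
The final due date is Nov 11, 1998.

Nov 11, 1998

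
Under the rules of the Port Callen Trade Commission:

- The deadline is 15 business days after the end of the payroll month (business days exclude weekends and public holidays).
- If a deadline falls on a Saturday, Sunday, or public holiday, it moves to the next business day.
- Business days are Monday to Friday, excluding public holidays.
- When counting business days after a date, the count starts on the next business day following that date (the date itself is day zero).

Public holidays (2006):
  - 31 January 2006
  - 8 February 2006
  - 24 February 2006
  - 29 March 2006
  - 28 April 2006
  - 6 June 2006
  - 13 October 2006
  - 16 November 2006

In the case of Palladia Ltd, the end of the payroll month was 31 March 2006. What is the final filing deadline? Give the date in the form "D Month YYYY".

15 business days after 31 March 2006, excluding weekends and holidays, is 21 April 2006.
Since 21 April 2006 is a Friday and not a holiday, the date is unchanged.
So the filing is due 21 April 2006.

21 April 2006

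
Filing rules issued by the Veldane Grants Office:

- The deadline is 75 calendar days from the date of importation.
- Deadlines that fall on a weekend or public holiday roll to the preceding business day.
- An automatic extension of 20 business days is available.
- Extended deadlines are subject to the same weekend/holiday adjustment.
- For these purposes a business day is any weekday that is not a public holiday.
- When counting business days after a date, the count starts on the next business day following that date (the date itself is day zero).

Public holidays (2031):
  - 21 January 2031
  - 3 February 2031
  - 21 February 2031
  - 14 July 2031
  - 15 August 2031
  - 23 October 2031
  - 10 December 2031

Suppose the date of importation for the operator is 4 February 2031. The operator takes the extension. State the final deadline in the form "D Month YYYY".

75 calendar days after 4 February 2031 is 20 April 2031.
20 April 2031 is a Sunday; the preceding business day is 18 April 2031 (Friday).
Counting 20 further business days from 18 April 2031 reaches 16 May 2031.
Since 16 May 2031 is a Friday and not a holiday, the date is unchanged.
Deadline: 16 May 2031.

16 May 2031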